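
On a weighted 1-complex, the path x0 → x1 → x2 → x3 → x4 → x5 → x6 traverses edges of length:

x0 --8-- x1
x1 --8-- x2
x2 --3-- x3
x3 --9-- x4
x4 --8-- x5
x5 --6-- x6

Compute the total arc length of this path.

Arc length = 8 + 8 + 3 + 9 + 8 + 6 = 42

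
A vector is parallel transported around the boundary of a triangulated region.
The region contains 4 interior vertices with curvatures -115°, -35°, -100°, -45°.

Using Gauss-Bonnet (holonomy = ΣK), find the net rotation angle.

Holonomy = total enclosed curvature = (-115°) + (-35°) + (-100°) + (-45°) = -295°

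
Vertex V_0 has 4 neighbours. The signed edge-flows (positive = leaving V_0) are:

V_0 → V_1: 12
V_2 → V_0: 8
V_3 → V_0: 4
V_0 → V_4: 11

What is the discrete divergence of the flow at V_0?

Divergence = sum of outgoing flows = 12 + (-8) + (-4) + 11 = 11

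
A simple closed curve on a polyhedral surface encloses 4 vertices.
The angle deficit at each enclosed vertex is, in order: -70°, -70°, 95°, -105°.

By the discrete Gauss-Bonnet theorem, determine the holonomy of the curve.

Holonomy = total enclosed curvature = (-70°) + (-70°) + 95° + (-105°) = -150°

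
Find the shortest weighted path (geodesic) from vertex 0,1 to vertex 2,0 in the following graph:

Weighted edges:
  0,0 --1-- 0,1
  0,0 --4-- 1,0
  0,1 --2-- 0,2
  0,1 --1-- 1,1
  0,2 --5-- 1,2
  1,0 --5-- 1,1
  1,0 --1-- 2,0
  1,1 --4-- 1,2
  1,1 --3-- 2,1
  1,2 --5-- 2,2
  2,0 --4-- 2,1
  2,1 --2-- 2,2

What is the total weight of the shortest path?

Shortest path: 0,1 → 0,0 → 1,0 → 2,0, total weight = 6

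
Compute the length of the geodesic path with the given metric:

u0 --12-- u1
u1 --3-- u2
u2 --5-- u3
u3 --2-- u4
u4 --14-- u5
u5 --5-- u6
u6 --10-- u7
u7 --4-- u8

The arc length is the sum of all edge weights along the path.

Arc length = 12 + 3 + 5 + 2 + 14 + 5 + 10 + 4 = 55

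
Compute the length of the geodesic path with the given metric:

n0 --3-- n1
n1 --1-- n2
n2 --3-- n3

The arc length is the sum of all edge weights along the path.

Arc length = 3 + 1 + 3 = 7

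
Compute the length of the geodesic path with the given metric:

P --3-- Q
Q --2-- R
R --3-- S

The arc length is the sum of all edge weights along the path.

Arc length = 3 + 2 + 3 = 8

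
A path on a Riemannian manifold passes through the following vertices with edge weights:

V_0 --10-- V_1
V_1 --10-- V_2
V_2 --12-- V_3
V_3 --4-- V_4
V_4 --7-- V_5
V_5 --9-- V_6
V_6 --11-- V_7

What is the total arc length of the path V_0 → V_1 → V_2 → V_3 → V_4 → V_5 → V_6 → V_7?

Arc length = 10 + 10 + 12 + 4 + 7 + 9 + 11 = 63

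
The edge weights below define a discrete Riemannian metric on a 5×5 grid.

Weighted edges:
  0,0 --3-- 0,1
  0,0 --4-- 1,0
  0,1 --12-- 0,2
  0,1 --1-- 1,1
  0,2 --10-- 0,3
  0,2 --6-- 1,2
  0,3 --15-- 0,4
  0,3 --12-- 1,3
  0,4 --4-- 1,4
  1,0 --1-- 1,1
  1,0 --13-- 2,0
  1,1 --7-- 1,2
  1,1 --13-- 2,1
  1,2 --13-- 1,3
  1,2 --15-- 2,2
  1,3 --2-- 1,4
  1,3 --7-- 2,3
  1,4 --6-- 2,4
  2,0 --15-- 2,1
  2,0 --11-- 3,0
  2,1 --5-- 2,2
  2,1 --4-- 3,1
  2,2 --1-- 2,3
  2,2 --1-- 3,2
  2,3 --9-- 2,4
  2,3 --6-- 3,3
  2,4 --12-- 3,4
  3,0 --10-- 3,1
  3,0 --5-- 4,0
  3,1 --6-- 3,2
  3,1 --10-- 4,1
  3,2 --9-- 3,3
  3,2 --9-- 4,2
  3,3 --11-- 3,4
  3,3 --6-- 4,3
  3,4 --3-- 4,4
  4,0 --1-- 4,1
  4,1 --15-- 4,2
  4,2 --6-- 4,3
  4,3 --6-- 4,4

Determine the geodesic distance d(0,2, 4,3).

Shortest path: 0,2 → 1,2 → 2,2 → 2,3 → 3,3 → 4,3, total weight = 34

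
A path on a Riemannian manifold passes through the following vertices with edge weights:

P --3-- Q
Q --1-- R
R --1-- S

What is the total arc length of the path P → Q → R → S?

Arc length = 3 + 1 + 1 = 5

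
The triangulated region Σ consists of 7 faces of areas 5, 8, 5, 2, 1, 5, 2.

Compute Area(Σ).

5 + 8 + 5 + 2 + 1 + 5 + 2 = 28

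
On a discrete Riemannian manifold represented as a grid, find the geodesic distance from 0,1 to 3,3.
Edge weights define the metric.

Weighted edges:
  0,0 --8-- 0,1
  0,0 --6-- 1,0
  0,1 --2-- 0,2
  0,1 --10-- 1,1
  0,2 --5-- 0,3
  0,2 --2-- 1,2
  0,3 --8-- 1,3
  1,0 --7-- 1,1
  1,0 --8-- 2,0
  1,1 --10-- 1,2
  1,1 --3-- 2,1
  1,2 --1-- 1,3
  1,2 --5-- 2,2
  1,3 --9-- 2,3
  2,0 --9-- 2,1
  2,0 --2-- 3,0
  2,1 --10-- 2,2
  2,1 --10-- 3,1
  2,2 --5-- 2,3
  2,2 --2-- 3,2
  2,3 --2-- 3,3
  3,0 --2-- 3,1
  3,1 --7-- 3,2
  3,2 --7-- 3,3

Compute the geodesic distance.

Shortest path: 0,1 → 0,2 → 1,2 → 1,3 → 2,3 → 3,3, total weight = 16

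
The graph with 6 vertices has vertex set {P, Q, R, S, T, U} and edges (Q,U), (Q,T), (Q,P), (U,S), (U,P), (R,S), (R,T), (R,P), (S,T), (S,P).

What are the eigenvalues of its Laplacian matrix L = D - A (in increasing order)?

Degrees: deg(P) = 4, deg(Q) = 3, deg(R) = 3, deg(S) = 4, deg(T) = 3, deg(U) = 3.
L = D − A with rows/columns ordered (P, Q, R, S, T, U):
  [ 4, -1, -1, -1,  0, -1]
  [-1,  3,  0,  0, -1, -1]
  [-1,  0,  3, -1, -1,  0]
  [-1,  0, -1,  4, -1, -1]
  [ 0, -1, -1, -1,  3,  0]
  [-1, -1,  0, -1,  0,  3]
Characteristic polynomial: det(λI − L) = λ(λ² − 8λ + 13)(λ − 3)(λ − 4)(λ − 5).
Roots: λ = 0; (λ² − 8λ + 13) = 0 ⇒ λ = 4 ± √3 ≈ 2.2679, 5.7321; (λ − 3) = 0 ⇒ λ = 3; (λ − 4) = 0 ⇒ λ = 4; (λ − 5) = 0 ⇒ λ = 5.
(Check: the roots sum (with multiplicity) to 20, matching trace L = Σdeg = 2·10 = 20.)
Laplacian eigenvalues (increasing order): [0.0, 2.2679, 3.0, 4.0, 5.0, 5.7321]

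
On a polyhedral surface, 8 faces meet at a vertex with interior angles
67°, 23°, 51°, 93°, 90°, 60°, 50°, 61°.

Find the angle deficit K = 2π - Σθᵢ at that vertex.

Sum of angles = 495°. K = 360° - 495° = -135° = -3π/4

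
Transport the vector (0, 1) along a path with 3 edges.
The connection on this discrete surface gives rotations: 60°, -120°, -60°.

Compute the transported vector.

Total rotation: 60° + (-120°) + (-60°) = -120°. Final vector: (0.8660, -0.5000)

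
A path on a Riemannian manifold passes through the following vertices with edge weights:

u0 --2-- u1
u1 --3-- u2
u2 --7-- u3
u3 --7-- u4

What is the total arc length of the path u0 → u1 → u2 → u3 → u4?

Arc length = 2 + 3 + 7 + 7 = 19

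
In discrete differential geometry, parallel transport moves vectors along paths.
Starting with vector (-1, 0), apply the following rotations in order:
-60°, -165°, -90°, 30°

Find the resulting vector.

Total rotation: (-60°) + (-165°) + (-90°) + 30° = -285° ≡ 75° (mod 360°). Final vector: (-0.2588, -0.9659)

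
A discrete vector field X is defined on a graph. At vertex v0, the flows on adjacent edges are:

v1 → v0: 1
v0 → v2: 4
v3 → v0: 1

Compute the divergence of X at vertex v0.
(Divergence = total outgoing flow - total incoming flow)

Divergence = sum of outgoing flows = (-1) + 4 + (-1) = 2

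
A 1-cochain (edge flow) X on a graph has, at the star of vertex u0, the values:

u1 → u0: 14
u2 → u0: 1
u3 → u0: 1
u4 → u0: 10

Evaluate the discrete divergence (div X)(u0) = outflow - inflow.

Divergence = sum of outgoing flows = (-14) + (-1) + (-1) + (-10) = -26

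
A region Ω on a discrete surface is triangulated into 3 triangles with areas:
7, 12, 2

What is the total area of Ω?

7 + 12 + 2 = 21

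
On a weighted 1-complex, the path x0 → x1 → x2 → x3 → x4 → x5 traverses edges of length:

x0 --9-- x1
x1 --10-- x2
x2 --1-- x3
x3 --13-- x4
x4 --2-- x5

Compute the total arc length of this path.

Arc length = 9 + 10 + 1 + 13 + 2 = 35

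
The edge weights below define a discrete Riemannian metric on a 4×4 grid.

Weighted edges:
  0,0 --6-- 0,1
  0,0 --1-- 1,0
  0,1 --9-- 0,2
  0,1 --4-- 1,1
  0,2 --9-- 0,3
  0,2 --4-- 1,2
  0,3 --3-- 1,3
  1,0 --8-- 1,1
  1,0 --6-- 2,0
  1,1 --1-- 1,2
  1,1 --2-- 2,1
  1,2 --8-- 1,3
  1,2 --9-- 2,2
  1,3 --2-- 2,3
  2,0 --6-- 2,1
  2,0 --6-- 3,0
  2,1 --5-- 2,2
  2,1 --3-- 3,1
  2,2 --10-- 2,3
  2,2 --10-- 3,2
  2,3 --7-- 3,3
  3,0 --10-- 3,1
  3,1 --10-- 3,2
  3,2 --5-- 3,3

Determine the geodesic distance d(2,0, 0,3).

Shortest path: 2,0 → 2,1 → 1,1 → 1,2 → 1,3 → 0,3, total weight = 20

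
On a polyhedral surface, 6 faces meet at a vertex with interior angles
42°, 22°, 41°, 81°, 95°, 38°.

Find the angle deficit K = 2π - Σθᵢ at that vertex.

Sum of angles = 319°. K = 360° - 319° = 41° = 41π/180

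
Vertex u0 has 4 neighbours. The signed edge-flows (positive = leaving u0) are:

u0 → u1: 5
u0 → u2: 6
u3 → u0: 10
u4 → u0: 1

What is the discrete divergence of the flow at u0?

Divergence = sum of outgoing flows = 5 + 6 + (-10) + (-1) = 0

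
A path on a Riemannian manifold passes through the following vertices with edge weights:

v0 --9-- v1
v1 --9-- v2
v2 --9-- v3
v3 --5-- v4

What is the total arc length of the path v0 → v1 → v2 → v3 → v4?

Arc length = 9 + 9 + 9 + 5 = 32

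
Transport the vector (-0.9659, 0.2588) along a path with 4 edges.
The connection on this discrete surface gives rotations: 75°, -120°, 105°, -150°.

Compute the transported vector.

Total rotation: 75° + (-120°) + 105° + (-150°) = -90°. Final vector: (0.2588, 0.9659)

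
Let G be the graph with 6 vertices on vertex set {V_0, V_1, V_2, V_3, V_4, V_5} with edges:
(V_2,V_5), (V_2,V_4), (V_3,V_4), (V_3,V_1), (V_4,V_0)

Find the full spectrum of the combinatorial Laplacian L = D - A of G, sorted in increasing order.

Degrees: deg(V_0) = 1, deg(V_1) = 1, deg(V_2) = 2, deg(V_3) = 2, deg(V_4) = 3, deg(V_5) = 1.
L = D − A with rows/columns ordered (V_0, V_1, V_2, V_3, V_4, V_5):
  [ 1,  0,  0,  0, -1,  0]
  [ 0,  1,  0, -1,  0,  0]
  [ 0,  0,  2,  0, -1, -1]
  [ 0, -1,  0,  2, -1,  0]
  [-1,  0, -1, -1,  3,  0]
  [ 0,  0, -1,  0,  0,  1]
Characteristic polynomial: det(λI − L) = λ(λ² − 3λ + 1)(λ² − 5λ + 3)(λ − 2).
Roots: λ = 0; (λ² − 3λ + 1) = 0 ⇒ λ = (3 ± √5)/2 ≈ 0.382, 2.618; (λ² − 5λ + 3) = 0 ⇒ λ = (5 ± √13)/2 ≈ 0.6972, 4.3028; (λ − 2) = 0 ⇒ λ = 2.
(Check: the roots sum (with multiplicity) to 10, matching trace L = Σdeg = 2·5 = 10.)
Laplacian eigenvalues (increasing order): [0.0, 0.382, 0.6972, 2.0, 2.618, 4.3028]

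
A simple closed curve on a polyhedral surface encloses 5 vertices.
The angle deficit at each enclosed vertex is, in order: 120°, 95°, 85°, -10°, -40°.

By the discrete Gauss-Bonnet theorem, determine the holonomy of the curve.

Holonomy = total enclosed curvature = 120° + 95° + 85° + (-10°) + (-40°) = 250°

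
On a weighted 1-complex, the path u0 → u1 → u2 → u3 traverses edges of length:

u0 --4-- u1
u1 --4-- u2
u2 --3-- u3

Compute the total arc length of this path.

Arc length = 4 + 4 + 3 = 11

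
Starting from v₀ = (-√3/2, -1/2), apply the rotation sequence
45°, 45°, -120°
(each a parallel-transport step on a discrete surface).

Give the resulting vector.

Total rotation: 45° + 45° + (-120°) = -30°. Final vector: (-1, 0)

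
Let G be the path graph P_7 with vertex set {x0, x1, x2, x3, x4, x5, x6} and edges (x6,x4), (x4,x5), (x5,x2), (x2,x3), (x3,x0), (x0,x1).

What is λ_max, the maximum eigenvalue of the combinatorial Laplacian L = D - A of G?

The path graph P_n has Laplacian eigenvalues λ_k = 2 − 2cos(kπ/n), k = 0, 1, …, n−1. Here n = 7:
k=0: 2 − 2cos(0) = 0.0; k=1: 2 − 2cos(π/7) = 0.1981; k=2: 2 − 2cos(2π/7) = 0.753; k=3: 2 − 2cos(3π/7) = 1.555; k=4: 2 − 2cos(4π/7) = 2.445; k=5: 2 − 2cos(5π/7) = 3.247; k=6: 2 − 2cos(6π/7) = 3.8019.
Laplacian eigenvalues: [0.0, 0.1981, 0.753, 1.555, 2.445, 3.247, 3.8019]. Largest eigenvalue (spectral radius) = 3.8019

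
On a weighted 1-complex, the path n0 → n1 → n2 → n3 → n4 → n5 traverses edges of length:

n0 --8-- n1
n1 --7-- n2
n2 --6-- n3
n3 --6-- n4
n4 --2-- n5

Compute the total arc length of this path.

Arc length = 8 + 7 + 6 + 6 + 2 = 29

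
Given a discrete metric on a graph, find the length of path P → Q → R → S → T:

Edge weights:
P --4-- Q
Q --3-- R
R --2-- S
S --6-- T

Arc length = 4 + 3 + 2 + 6 = 15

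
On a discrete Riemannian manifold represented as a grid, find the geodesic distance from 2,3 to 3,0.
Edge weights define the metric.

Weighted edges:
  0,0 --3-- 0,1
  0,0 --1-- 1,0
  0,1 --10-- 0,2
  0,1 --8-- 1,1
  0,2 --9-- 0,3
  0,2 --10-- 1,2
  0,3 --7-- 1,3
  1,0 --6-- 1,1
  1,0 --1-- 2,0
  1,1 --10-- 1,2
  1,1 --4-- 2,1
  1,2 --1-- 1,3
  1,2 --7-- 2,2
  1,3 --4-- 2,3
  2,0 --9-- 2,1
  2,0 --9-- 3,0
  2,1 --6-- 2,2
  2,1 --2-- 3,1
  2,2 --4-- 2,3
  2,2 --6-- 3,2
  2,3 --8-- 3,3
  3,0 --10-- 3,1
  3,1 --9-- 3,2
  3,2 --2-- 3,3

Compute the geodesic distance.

Shortest path: 2,3 → 2,2 → 2,1 → 3,1 → 3,0, total weight = 22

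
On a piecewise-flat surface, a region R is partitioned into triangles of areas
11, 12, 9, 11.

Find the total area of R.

11 + 12 + 9 + 11 = 43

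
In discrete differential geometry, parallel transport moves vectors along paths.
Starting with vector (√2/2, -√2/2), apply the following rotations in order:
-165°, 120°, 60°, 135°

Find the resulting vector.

Total rotation: (-165°) + 120° + 60° + 135° = 150°. Final vector: (-0.2588, 0.9659)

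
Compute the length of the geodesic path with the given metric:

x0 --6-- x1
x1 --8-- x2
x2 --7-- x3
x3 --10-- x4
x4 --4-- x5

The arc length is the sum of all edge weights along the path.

Arc length = 6 + 8 + 7 + 10 + 4 = 35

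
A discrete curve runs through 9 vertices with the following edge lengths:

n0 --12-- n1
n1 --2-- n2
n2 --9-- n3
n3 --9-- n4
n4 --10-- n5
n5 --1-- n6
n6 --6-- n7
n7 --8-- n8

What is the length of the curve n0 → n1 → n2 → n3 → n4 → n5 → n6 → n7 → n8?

Arc length = 12 + 2 + 9 + 9 + 10 + 1 + 6 + 8 = 57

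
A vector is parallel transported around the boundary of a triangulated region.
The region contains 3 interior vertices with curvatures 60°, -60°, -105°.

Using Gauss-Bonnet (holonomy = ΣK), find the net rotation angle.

Holonomy = total enclosed curvature = 60° + (-60°) + (-105°) = -105°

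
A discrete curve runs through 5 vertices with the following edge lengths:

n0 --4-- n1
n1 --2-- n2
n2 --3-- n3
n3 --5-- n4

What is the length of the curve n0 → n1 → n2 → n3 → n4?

Arc length = 4 + 2 + 3 + 5 = 14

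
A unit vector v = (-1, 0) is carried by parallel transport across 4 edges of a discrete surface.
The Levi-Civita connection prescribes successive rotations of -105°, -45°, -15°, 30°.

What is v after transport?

Total rotation: (-105°) + (-45°) + (-15°) + 30° = -135°. Final vector: (0.7071, 0.7071)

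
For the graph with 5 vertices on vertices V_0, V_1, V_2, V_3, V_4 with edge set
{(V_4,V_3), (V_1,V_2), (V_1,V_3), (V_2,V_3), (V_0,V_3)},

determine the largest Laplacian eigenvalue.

Degrees: deg(V_0) = 1, deg(V_1) = 2, deg(V_2) = 2, deg(V_3) = 4, deg(V_4) = 1.
L = D − A with rows/columns ordered (V_0, V_1, V_2, V_3, V_4):
  [ 1,  0,  0, -1,  0]
  [ 0,  2, -1, -1,  0]
  [ 0, -1,  2, -1,  0]
  [-1, -1, -1,  4, -1]
  [ 0,  0,  0, -1,  1]
Characteristic polynomial: det(λI − L) = λ(λ − 1)²(λ − 3)(λ − 5).
Roots: λ = 0; (λ − 1) = 0 ⇒ λ = 1 (multiplicity 2); (λ − 3) = 0 ⇒ λ = 3; (λ − 5) = 0 ⇒ λ = 5.
(Check: the roots sum (with multiplicity) to 10, matching trace L = Σdeg = 2·5 = 10.)
Laplacian eigenvalues: [0.0, 1.0, 1.0, 3.0, 5.0]. Largest eigenvalue (spectral radius) = 5.0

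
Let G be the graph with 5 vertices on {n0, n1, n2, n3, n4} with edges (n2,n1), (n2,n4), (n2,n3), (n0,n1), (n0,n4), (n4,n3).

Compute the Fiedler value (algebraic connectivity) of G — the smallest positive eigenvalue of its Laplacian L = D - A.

Degrees: deg(n0) = 2, deg(n1) = 2, deg(n2) = 3, deg(n3) = 2, deg(n4) = 3.
L = D − A with rows/columns ordered (n0, n1, n2, n3, n4):
  [ 2, -1,  0,  0, -1]
  [-1,  2, -1,  0,  0]
  [ 0, -1,  3, -1, -1]
  [ 0,  0, -1,  2, -1]
  [-1,  0, -1, -1,  3]
Characteristic polynomial: det(λI − L) = λ(λ² − 5λ + 5)(λ² − 7λ + 11).
Roots: λ = 0; (λ² − 5λ + 5) = 0 ⇒ λ = (5 ± √5)/2 ≈ 1.382, 3.618; (λ² − 7λ + 11) = 0 ⇒ λ = (7 ± √5)/2 ≈ 2.382, 4.618.
(Check: the roots sum (with multiplicity) to 12, matching trace L = Σdeg = 2·6 = 12.)
Laplacian eigenvalues: [0.0, 1.382, 2.382, 3.618, 4.618]. Algebraic connectivity (smallest non-zero eigenvalue) = 1.382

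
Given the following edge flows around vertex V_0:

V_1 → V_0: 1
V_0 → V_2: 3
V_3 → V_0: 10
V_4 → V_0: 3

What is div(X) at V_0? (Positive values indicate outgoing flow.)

Divergence = sum of outgoing flows = (-1) + 3 + (-10) + (-3) = -11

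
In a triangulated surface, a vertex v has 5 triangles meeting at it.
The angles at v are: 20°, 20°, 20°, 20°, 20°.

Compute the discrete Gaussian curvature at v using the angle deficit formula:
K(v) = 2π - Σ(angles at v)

Sum of angles = 100°. K = 360° - 100° = 260°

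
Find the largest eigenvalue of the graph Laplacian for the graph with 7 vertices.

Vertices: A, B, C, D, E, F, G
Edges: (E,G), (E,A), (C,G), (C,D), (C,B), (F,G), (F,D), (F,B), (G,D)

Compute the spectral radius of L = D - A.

Degrees: deg(A) = 1, deg(B) = 2, deg(C) = 3, deg(D) = 3, deg(E) = 2, deg(F) = 3, deg(G) = 4.
L = D − A with rows/columns ordered (A, B, C, D, E, F, G):
  [ 1,  0,  0,  0, -1,  0,  0]
  [ 0,  2, -1,  0,  0, -1,  0]
  [ 0, -1,  3, -1,  0,  0, -1]
  [ 0,  0, -1,  3,  0, -1, -1]
  [-1,  0,  0,  0,  2,  0, -1]
  [ 0, -1,  0, -1,  0,  3, -1]
  [ 0,  0, -1, -1, -1, -1,  4]
Characteristic polynomial: det(λI − L) = λ(λ² − 5λ + 2)(λ − 2)(λ² − 8λ + 14)(λ − 3).
Roots: λ = 0; (λ² − 5λ + 2) = 0 ⇒ λ = (5 ± √17)/2 ≈ 0.4384, 4.5616; (λ − 2) = 0 ⇒ λ = 2; (λ² − 8λ + 14) = 0 ⇒ λ = 4 ± √2 ≈ 2.5858, 5.4142; (λ − 3) = 0 ⇒ λ = 3.
(Check: the roots sum (with multiplicity) to 18, matching trace L = Σdeg = 2·9 = 18.)
Laplacian eigenvalues: [0.0, 0.4384, 2.0, 2.5858, 3.0, 4.5616, 5.4142]. Largest eigenvalue (spectral radius) = 5.4142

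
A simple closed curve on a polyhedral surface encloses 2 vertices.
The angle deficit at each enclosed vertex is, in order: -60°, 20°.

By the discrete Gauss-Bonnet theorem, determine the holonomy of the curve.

Holonomy = total enclosed curvature = (-60°) + 20° = -40°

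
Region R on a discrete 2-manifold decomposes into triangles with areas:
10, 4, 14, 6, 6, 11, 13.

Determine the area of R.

10 + 4 + 14 + 6 + 6 + 11 + 13 = 64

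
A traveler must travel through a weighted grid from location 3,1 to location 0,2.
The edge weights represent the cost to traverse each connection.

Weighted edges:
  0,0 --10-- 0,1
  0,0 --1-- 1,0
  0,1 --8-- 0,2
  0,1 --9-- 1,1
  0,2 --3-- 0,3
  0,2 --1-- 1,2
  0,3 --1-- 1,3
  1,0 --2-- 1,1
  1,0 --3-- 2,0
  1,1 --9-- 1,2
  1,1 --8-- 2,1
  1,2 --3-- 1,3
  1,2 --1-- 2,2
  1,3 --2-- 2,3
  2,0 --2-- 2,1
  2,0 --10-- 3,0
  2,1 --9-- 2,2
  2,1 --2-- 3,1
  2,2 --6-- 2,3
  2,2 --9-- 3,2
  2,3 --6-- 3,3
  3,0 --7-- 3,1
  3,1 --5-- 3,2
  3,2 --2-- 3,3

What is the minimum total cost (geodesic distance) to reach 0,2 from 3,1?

Shortest path: 3,1 → 2,1 → 2,2 → 1,2 → 0,2, total weight = 13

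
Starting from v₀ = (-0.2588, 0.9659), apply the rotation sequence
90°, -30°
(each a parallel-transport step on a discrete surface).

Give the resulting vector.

Total rotation: 90° + (-30°) = 60°. Final vector: (-0.9659, 0.2588)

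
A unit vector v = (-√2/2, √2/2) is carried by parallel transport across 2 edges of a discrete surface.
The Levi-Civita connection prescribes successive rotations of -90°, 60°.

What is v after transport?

Total rotation: (-90°) + 60° = -30°. Final vector: (-0.2588, 0.9659)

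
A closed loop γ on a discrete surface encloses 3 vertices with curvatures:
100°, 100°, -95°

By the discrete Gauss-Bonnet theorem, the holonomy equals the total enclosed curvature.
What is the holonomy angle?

Holonomy = total enclosed curvature = 100° + 100° + (-95°) = 105°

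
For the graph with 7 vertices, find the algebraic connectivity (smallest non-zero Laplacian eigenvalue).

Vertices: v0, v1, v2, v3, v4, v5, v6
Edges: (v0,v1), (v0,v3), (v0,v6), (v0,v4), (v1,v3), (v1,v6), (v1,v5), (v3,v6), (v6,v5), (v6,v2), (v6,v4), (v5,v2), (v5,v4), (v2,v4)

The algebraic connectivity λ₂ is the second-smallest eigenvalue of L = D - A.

Degrees: deg(v0) = 4, deg(v1) = 4, deg(v2) = 3, deg(v3) = 3, deg(v4) = 4, deg(v5) = 4, deg(v6) = 6.
L = D − A with rows/columns ordered (v0, v1, v2, v3, v4, v5, v6):
  [ 4, -1,  0, -1, -1,  0, -1]
  [-1,  4,  0, -1,  0, -1, -1]
  [ 0,  0,  3,  0, -1, -1, -1]
  [-1, -1,  0,  3,  0,  0, -1]
  [-1,  0, -1,  0,  4, -1, -1]
  [ 0, -1, -1,  0, -1,  4, -1]
  [-1, -1, -1, -1, -1, -1,  6]
Characteristic polynomial: det(λI − L) = λ(λ − 2)(λ − 4)²(λ − 5)(λ − 6)(λ − 7).
Roots: λ = 0; (λ − 2) = 0 ⇒ λ = 2; (λ − 4) = 0 ⇒ λ = 4 (multiplicity 2); (λ − 5) = 0 ⇒ λ = 5; (λ − 6) = 0 ⇒ λ = 6; (λ − 7) = 0 ⇒ λ = 7.
(Check: the roots sum (with multiplicity) to 28, matching trace L = Σdeg = 2·14 = 28.)
Laplacian eigenvalues: [0.0, 2.0, 4.0, 4.0, 5.0, 6.0, 7.0]. Algebraic connectivity (smallest non-zero eigenvalue) = 2.0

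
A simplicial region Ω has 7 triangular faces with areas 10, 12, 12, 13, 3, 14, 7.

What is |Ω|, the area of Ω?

10 + 12 + 12 + 13 + 3 + 14 + 7 = 71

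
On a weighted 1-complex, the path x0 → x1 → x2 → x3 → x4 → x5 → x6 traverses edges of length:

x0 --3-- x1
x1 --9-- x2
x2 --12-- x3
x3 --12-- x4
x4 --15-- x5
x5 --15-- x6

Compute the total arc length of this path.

Arc length = 3 + 9 + 12 + 12 + 15 + 15 = 66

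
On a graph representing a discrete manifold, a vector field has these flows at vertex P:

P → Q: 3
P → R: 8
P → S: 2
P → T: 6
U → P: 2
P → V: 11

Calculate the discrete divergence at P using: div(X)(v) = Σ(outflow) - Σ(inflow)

Divergence = sum of outgoing flows = 3 + 8 + 2 + 6 + (-2) + 11 = 28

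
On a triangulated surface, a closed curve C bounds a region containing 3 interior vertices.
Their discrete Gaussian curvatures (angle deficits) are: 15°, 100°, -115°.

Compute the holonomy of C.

Holonomy = total enclosed curvature = 15° + 100° + (-115°) = 0°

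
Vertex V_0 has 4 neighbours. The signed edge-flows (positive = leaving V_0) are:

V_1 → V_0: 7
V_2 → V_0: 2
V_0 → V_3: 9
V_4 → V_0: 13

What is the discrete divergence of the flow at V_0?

Divergence = sum of outgoing flows = (-7) + (-2) + 9 + (-13) = -13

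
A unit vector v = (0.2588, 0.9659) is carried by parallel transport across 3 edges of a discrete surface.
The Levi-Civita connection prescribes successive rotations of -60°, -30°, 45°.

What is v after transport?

Total rotation: (-60°) + (-30°) + 45° = -45°. Final vector: (0.8660, 0.5000)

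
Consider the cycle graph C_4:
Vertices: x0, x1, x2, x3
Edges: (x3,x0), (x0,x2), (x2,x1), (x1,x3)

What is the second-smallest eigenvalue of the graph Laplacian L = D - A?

The cycle graph C_n has Laplacian eigenvalues λ_k = 2 − 2cos(2πk/n), k = 0, 1, …, n−1. Here n = 4:
k=0: 2 − 2cos(0) = 0.0; k=1: 2 − 2cos(π/2) = 2.0; k=2: 2 − 2cos(π) = 4.0; k=3: 2 − 2cos(3π/2) = 2.0.
Laplacian eigenvalues: [0.0, 2.0, 2.0, 4.0]. Algebraic connectivity (smallest non-zero eigenvalue) = 2.0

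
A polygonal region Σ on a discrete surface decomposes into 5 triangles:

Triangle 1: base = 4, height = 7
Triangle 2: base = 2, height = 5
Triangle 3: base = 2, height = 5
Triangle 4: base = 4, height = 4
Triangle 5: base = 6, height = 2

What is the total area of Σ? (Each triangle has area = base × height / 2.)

(1/2)×4×7 + (1/2)×2×5 + (1/2)×2×5 + (1/2)×4×4 + (1/2)×6×2 = 38.0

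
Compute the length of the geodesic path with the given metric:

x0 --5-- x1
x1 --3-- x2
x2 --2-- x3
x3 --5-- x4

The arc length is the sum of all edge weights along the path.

Arc length = 5 + 3 + 2 + 5 = 15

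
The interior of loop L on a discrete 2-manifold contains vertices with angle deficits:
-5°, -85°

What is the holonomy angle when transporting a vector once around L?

Holonomy = total enclosed curvature = (-5°) + (-85°) = -90°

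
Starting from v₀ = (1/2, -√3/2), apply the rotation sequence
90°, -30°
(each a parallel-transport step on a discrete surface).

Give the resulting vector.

Total rotation: 90° + (-30°) = 60°. Final vector: (1, 0)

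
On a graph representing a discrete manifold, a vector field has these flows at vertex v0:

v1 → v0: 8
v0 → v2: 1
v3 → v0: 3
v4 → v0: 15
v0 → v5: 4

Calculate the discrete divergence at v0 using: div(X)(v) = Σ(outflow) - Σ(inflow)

Divergence = sum of outgoing flows = (-8) + 1 + (-3) + (-15) + 4 = -21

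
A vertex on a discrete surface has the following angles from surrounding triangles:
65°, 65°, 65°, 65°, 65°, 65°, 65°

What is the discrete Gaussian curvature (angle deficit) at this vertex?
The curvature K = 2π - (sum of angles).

Sum of angles = 455°. K = 360° - 455° = -95° = -19π/36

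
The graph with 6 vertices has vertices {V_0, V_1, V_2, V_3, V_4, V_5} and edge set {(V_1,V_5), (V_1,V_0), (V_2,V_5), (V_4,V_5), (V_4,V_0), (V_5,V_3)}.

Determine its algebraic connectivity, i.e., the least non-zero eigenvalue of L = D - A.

Degrees: deg(V_0) = 2, deg(V_1) = 2, deg(V_2) = 1, deg(V_3) = 1, deg(V_4) = 2, deg(V_5) = 4.
L = D − A with rows/columns ordered (V_0, V_1, V_2, V_3, V_4, V_5):
  [ 2, -1,  0,  0, -1,  0]
  [-1,  2,  0,  0,  0, -1]
  [ 0,  0,  1,  0,  0, -1]
  [ 0,  0,  0,  1,  0, -1]
  [-1,  0,  0,  0,  2, -1]
  [ 0, -1, -1, -1, -1,  4]
Characteristic polynomial: det(λI − L) = λ(λ² − 6λ + 4)(λ − 1)(λ − 2)(λ − 3).
Roots: λ = 0; (λ² − 6λ + 4) = 0 ⇒ λ = 3 ± √5 ≈ 0.7639, 5.2361; (λ − 1) = 0 ⇒ λ = 1; (λ − 2) = 0 ⇒ λ = 2; (λ − 3) = 0 ⇒ λ = 3.
(Check: the roots sum (with multiplicity) to 12, matching trace L = Σdeg = 2·6 = 12.)
Laplacian eigenvalues: [0.0, 0.7639, 1.0, 2.0, 3.0, 5.2361]. Algebraic connectivity (smallest non-zero eigenvalue) = 0.7639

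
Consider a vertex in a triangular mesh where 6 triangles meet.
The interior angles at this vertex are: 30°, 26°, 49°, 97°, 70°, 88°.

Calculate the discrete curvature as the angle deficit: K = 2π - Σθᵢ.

Sum of angles = 360°. K = 360° - 360° = 0° = 0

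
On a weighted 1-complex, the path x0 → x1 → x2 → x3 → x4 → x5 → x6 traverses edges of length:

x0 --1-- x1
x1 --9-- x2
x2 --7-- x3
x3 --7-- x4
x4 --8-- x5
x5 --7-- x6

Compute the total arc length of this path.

Arc length = 1 + 9 + 7 + 7 + 8 + 7 = 39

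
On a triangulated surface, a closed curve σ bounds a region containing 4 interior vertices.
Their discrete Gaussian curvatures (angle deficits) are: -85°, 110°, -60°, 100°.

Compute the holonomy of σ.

Holonomy = total enclosed curvature = (-85°) + 110° + (-60°) + 100° = 65°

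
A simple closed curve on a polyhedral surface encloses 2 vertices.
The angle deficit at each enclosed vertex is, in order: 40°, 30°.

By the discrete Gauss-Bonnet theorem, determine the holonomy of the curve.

Holonomy = total enclosed curvature = 40° + 30° = 70°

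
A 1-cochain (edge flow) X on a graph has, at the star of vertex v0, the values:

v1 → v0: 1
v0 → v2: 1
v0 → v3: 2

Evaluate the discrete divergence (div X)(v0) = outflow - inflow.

Divergence = sum of outgoing flows = (-1) + 1 + 2 = 2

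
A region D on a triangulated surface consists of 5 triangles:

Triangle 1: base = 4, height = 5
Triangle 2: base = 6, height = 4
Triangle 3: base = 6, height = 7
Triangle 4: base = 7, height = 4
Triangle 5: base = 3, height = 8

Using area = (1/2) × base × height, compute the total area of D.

(1/2)×4×5 + (1/2)×6×4 + (1/2)×6×7 + (1/2)×7×4 + (1/2)×3×8 = 69.0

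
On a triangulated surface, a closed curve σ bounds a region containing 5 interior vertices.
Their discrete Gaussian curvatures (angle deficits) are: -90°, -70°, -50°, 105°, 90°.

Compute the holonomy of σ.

Holonomy = total enclosed curvature = (-90°) + (-70°) + (-50°) + 105° + 90° = -15°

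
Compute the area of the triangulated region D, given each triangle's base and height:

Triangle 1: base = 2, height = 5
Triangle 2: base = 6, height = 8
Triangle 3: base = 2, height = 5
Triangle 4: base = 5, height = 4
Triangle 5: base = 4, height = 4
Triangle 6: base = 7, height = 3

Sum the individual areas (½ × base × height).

(1/2)×2×5 + (1/2)×6×8 + (1/2)×2×5 + (1/2)×5×4 + (1/2)×4×4 + (1/2)×7×3 = 62.5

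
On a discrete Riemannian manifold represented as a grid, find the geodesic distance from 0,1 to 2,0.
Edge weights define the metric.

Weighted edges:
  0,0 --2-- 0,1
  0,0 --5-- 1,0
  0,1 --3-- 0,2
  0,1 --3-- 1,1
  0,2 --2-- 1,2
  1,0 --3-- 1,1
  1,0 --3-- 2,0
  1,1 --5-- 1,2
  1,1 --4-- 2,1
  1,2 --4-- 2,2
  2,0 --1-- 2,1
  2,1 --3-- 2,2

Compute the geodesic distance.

Shortest path: 0,1 → 1,1 → 2,1 → 2,0, total weight = 8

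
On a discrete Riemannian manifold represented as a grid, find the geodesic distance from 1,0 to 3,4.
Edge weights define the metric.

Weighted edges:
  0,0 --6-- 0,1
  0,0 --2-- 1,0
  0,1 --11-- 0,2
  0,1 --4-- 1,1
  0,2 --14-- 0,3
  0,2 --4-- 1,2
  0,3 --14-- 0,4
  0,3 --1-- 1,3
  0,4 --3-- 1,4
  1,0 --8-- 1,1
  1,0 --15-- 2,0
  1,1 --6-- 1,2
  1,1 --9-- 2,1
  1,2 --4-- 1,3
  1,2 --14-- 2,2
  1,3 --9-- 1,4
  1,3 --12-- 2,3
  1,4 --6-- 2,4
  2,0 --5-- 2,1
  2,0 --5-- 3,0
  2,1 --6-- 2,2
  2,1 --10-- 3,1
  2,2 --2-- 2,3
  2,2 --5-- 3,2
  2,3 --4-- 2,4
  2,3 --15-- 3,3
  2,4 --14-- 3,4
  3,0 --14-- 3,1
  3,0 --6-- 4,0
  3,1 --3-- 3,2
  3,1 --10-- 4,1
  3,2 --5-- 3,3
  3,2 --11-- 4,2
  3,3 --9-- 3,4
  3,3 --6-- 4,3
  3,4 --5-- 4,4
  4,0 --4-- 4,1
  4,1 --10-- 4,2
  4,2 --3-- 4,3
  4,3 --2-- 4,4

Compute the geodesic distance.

Shortest path: 1,0 → 1,1 → 2,1 → 2,2 → 3,2 → 3,3 → 3,4, total weight = 42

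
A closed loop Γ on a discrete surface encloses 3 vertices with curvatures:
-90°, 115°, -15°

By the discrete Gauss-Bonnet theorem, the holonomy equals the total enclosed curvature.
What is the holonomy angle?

Holonomy = total enclosed curvature = (-90°) + 115° + (-15°) = 10°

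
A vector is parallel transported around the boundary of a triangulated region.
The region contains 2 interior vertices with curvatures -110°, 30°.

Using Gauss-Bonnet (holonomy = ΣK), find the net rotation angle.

Holonomy = total enclosed curvature = (-110°) + 30° = -80°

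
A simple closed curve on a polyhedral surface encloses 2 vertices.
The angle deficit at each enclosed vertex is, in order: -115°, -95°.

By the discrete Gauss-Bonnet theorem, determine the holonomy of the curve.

Holonomy = total enclosed curvature = (-115°) + (-95°) = -210°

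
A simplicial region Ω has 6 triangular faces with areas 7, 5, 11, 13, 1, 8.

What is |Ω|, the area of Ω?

7 + 5 + 11 + 13 + 1 + 8 = 45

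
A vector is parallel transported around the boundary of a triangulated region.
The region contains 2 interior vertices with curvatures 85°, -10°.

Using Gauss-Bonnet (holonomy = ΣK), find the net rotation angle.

Holonomy = total enclosed curvature = 85° + (-10°) = 75°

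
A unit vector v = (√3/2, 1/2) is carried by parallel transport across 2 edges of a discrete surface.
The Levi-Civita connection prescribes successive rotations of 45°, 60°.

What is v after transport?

Total rotation: 45° + 60° = 105°. Final vector: (-0.7071, 0.7071)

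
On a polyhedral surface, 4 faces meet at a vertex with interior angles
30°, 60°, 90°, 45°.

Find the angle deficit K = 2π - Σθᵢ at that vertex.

Sum of angles = 225°. K = 360° - 225° = 135° = 3π/4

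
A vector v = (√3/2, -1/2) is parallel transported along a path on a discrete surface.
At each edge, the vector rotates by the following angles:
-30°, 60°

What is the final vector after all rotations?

Total rotation: (-30°) + 60° = 30°. Final vector: (1, 0)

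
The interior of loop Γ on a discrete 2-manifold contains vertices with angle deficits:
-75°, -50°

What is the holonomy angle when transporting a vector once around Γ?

Holonomy = total enclosed curvature = (-75°) + (-50°) = -125°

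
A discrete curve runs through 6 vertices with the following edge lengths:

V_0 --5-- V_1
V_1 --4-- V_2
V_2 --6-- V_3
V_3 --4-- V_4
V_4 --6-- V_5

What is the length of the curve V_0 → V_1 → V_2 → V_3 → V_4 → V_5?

Arc length = 5 + 4 + 6 + 4 + 6 = 25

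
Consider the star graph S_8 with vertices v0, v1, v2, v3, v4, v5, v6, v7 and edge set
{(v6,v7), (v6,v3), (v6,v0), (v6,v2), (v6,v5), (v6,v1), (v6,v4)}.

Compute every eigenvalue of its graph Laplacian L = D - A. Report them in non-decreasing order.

The star S_8 is the complete bipartite graph K_{1,7} (one hub of degree 7, 7 leaves of degree 1). The Laplacian spectrum of K_{p,q} is 0, p (multiplicity q−1), q (multiplicity p−1), p+q. With p = 1, q = 7: 0 once, 1 with multiplicity 6, and 8 once. (Check: trace L = sum of degrees = 14 = 6·1 + 8.)
Laplacian eigenvalues (increasing order): [0.0, 1.0, 1.0, 1.0, 1.0, 1.0, 1.0, 8.0]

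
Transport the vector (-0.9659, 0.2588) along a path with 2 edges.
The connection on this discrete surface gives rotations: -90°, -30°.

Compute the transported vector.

Total rotation: (-90°) + (-30°) = -120°. Final vector: (0.7071, 0.7071)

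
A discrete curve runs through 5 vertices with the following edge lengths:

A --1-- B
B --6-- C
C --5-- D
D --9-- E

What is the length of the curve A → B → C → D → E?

Arc length = 1 + 6 + 5 + 9 = 21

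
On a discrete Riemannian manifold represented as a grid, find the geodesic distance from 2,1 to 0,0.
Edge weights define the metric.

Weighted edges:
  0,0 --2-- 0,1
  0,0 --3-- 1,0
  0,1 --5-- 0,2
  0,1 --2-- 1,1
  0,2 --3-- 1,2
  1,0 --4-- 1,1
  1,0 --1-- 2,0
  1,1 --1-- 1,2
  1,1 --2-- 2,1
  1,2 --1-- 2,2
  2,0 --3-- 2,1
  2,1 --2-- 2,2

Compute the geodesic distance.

Shortest path: 2,1 → 1,1 → 0,1 → 0,0, total weight = 6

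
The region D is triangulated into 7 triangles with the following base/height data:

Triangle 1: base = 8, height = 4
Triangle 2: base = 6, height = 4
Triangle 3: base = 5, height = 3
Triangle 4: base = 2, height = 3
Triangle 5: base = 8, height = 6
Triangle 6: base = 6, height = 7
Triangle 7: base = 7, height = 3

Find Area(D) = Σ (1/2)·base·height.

(1/2)×8×4 + (1/2)×6×4 + (1/2)×5×3 + (1/2)×2×3 + (1/2)×8×6 + (1/2)×6×7 + (1/2)×7×3 = 94.0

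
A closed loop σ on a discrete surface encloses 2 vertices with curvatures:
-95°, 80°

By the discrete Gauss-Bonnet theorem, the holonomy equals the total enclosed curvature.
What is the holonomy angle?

Holonomy = total enclosed curvature = (-95°) + 80° = -15°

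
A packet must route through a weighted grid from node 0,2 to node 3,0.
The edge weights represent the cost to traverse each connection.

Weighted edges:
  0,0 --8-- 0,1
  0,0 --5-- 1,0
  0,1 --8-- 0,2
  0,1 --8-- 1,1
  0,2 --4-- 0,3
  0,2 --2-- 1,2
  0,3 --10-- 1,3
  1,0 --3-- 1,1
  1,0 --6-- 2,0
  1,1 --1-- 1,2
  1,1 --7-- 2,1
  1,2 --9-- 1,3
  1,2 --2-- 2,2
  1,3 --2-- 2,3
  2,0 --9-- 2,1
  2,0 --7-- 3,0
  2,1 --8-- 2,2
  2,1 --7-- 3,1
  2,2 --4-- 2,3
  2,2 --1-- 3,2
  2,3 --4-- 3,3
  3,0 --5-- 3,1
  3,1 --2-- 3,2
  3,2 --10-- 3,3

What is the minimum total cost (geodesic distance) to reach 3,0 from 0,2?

Shortest path: 0,2 → 1,2 → 2,2 → 3,2 → 3,1 → 3,0, total weight = 12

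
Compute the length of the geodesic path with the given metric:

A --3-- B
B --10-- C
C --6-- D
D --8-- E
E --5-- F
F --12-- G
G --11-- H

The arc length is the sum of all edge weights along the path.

Arc length = 3 + 10 + 6 + 8 + 5 + 12 + 11 = 55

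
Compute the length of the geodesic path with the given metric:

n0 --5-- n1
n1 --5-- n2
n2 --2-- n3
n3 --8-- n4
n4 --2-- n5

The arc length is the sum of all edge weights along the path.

Arc length = 5 + 5 + 2 + 8 + 2 = 22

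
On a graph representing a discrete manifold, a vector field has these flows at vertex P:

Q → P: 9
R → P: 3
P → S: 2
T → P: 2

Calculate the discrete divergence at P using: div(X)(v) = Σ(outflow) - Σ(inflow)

Divergence = sum of outgoing flows = (-9) + (-3) + 2 + (-2) = -12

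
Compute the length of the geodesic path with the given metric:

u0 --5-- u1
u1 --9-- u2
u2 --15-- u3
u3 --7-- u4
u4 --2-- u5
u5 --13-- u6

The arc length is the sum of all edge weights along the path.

Arc length = 5 + 9 + 15 + 7 + 2 + 13 = 51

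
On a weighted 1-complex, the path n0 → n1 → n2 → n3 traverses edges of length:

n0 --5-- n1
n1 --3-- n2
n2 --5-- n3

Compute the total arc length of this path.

Arc length = 5 + 3 + 5 = 13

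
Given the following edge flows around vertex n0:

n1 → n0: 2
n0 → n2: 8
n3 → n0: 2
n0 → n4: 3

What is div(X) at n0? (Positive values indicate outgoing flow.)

Divergence = sum of outgoing flows = (-2) + 8 + (-2) + 3 = 7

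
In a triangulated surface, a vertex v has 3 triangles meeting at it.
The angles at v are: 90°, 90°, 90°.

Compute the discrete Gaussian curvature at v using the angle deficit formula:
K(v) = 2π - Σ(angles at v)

Sum of angles = 270°. K = 360° - 270° = 90° = π/2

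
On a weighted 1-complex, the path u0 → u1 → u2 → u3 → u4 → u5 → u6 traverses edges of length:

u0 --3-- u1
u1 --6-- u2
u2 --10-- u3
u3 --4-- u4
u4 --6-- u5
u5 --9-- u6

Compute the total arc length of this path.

Arc length = 3 + 6 + 10 + 4 + 6 + 9 = 38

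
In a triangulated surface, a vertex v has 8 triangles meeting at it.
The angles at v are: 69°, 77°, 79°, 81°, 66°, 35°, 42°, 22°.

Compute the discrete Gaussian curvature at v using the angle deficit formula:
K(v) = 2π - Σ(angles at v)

Sum of angles = 471°. K = 360° - 471° = -111° = -37π/60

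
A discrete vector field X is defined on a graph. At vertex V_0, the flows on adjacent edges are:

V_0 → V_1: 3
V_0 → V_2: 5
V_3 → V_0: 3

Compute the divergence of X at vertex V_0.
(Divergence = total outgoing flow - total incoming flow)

Divergence = sum of outgoing flows = 3 + 5 + (-3) = 5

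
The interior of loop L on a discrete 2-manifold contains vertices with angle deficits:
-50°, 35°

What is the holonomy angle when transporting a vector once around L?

Holonomy = total enclosed curvature = (-50°) + 35° = -15°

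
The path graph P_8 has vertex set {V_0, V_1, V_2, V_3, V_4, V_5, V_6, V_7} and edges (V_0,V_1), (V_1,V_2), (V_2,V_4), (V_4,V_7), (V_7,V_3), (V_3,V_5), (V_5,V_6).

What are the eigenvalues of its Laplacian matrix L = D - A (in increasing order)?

The path graph P_n has Laplacian eigenvalues λ_k = 2 − 2cos(kπ/n), k = 0, 1, …, n−1. Here n = 8:
k=0: 2 − 2cos(0) = 0.0; k=1: 2 − 2cos(π/8) = 0.1522; k=2: 2 − 2cos(π/4) = 0.5858; k=3: 2 − 2cos(3π/8) = 1.2346; k=4: 2 − 2cos(π/2) = 2.0; k=5: 2 − 2cos(5π/8) = 2.7654; k=6: 2 − 2cos(3π/4) = 3.4142; k=7: 2 − 2cos(7π/8) = 3.8478.
Laplacian eigenvalues (increasing order): [0.0, 0.1522, 0.5858, 1.2346, 2.0, 2.7654, 3.4142, 3.8478]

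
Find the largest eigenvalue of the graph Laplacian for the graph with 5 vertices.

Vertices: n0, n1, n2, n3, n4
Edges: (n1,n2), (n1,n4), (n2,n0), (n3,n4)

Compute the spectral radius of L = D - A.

Degrees: deg(n0) = 1, deg(n1) = 2, deg(n2) = 2, deg(n3) = 1, deg(n4) = 2.
L = D − A with rows/columns ordered (n0, n1, n2, n3, n4):
  [ 1,  0, -1,  0,  0]
  [ 0,  2, -1,  0, -1]
  [-1, -1,  2,  0,  0]
  [ 0,  0,  0,  1, -1]
  [ 0, -1,  0, -1,  2]
Characteristic polynomial: det(λI − L) = λ(λ² − 3λ + 1)(λ² − 5λ + 5).
Roots: λ = 0; (λ² − 3λ + 1) = 0 ⇒ λ = (3 ± √5)/2 ≈ 0.382, 2.618; (λ² − 5λ + 5) = 0 ⇒ λ = (5 ± √5)/2 ≈ 1.382, 3.618.
(Check: the roots sum (with multiplicity) to 8, matching trace L = Σdeg = 2·4 = 8.)
Laplacian eigenvalues: [0.0, 0.382, 1.382, 2.618, 3.618]. Largest eigenvalue (spectral radius) = 3.618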